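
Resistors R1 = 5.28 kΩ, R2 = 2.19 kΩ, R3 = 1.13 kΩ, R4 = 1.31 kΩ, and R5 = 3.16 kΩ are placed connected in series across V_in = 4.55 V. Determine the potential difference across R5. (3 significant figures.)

ΣR = 5.28 + 2.19 + 1.13 + 1.31 + 3.16 = 13.07 kΩ.
By the voltage-divider rule, V = 4.55 × 3.160/13.07 = 1.100 V.

V ≈ 1.10 V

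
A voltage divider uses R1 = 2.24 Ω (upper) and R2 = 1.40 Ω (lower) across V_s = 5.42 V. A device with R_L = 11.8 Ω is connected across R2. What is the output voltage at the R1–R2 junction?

R2 ‖ R_L = (1.40 × 11.8)/(1.40 + 11.8) = 1.252 Ω.
Voltage divider with the loaded lower leg: V_out = 5.42 × 1.252/(2.24 + 1.252) = 5.42 × 0.3584 = 1.943 V.
(Unloaded it would be 2.08 V; the load pulls it down.)

V_out ≈ 1.94 V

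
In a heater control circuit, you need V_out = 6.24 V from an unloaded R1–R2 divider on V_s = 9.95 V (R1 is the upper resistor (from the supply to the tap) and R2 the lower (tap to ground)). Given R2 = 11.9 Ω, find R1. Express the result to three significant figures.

R1 ≈ 7.08 Ω

V_out/V_s = R2/(R1+R2) = 0.6271.
Rearranging, R1 = R2·(1−k)/k = 11.9 × 0.5946 = 7.075 Ω.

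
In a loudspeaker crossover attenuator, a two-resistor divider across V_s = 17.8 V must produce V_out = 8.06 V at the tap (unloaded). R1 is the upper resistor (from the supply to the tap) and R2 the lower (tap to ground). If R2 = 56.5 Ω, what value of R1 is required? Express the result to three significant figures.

Required fraction k = V_out/V_s = 0.4528.
Rearranging, R1 = R2·(1−k)/k = 56.5 × 1.208 = 68.28 Ω.

R1 ≈ 68.3 Ω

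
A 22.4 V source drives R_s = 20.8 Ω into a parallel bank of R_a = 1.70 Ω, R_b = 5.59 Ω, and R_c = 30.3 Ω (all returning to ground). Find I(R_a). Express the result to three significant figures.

Combine the parallel branches: R_p = (1/1.70 + 1/5.59 + 1/30.3)⁻¹ = 1.250 Ω.
V_A = 22.4 × 1.250/22.05 = 1.270 V.
I(R_a) = V_A / R_a = 1.270/1.70 = 0.7469 A.

I ≈ 0.747 A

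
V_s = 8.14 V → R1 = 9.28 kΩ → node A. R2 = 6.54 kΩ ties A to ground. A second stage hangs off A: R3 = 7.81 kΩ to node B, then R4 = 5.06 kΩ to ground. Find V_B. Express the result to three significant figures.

Node A sees R2 in parallel with the series input of stage 2, R3 + R4 = 12.87 kΩ.
R2 ‖ (R3+R4) = 4.336 kΩ.
So V_A = 8.14 × 0.3185 = 2.592 V.
Then the unloaded second divider: V_B = V_A × R4/(R3+R4) = 2.592 × 0.3932 = 1.019 V.

V_B ≈ 1.02 V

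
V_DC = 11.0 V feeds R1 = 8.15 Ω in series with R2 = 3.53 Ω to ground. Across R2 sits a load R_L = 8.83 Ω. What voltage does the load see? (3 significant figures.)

V_out ≈ 2.60 V

R2 ‖ R_L = (3.53 × 8.83)/(3.53 + 8.83) = 2.522 Ω.
Then V_out = V_DC · R2'/(R1 + R2') = 11.0 × 2.522/10.67 = 2.599 V.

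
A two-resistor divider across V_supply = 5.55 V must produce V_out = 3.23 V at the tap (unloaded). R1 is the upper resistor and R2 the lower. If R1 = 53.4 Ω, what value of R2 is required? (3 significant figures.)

The divider ratio is R2/(R1+R2) = 3.23/5.55 = 0.5820.
Rearranging, R2 = R1·k/(1−k) = 53.4 × 1.392 = 74.35 Ω.

R2 ≈ 74.3 Ω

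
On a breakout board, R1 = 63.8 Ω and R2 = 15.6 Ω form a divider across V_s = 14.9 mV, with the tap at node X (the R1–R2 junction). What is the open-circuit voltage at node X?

Open-circuit (no load on X): V_th = V_s · R2/(R1 + R2) = 14.9 × 15.6/(63.80 + 15.6) = 2.927 mV.

V_th ≈ 2.93 mV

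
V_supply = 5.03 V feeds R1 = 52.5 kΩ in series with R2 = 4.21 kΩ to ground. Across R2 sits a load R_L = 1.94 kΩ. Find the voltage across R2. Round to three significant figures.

V_out ≈ 0.124 V

First combine the lower leg with the load: R2 ‖ R_L = 1.328 kΩ.
Voltage divider with the loaded lower leg: V_out = 5.03 × 1.328/(52.5 + 1.328) = 5.03 × 0.02467 = 0.1241 V.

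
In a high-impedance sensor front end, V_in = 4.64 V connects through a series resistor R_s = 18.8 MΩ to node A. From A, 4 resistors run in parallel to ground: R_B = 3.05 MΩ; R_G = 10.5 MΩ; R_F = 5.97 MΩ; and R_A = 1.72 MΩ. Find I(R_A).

Equivalent of the parallel group: R_p = 0.8532 MΩ.
V_A by voltage divider: V_A = 4.64 × 0.8532/(18.8 + 0.8532) = 0.2014 V.
Branch current I = V_A/R_A = 0.2014/1.72 = 0.1171 µA.
(Check via current divider: I_total = 0.2361 µA; share G_k/ΣG = 0.4961 → same result.)

I ≈ 0.117 µA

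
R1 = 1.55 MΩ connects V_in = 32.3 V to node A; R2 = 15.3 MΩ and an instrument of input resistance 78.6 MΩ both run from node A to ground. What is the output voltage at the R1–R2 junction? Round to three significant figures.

R2 ‖ R_L = (15.3 × 78.6)/(15.3 + 78.6) = 12.81 MΩ.
Now apply the divider: V_out = 32.3 × 0.8920 = 28.81 V.

V_out ≈ 28.8 V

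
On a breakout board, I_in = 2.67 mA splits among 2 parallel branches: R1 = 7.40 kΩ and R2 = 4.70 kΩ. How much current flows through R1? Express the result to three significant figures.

I ≈ 1.04 mA

With just two branches, the current splits inversely with resistance.
I(R1) = 2.67 × 4.70/(7.40 + 4.70) = 2.67 × 0.3884 = 1.037 mA.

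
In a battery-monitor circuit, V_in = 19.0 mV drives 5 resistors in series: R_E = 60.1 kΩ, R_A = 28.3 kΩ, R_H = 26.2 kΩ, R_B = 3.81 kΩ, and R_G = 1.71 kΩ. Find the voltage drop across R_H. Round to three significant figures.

V ≈ 4.14 mV

Series total: ΣR = 60.1 + 28.3 + 26.2 + 3.81 + 1.71 = 120.1 kΩ.
Voltage divider: V = V_in · (26.20 / 120.1) = 19.0 × 0.2181 = 4.144 mV.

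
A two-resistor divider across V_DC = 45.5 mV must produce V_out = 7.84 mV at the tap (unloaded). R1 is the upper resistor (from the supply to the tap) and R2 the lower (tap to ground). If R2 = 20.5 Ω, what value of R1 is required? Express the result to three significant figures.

Required fraction k = V_out/V_DC = 0.1723.
So R1 = R2 · (V_DC/V_out − 1) = 20.5 × (45.5/7.84 − 1) = 20.5 × 4.804 = 98.47 Ω.

R1 ≈ 98.5 Ω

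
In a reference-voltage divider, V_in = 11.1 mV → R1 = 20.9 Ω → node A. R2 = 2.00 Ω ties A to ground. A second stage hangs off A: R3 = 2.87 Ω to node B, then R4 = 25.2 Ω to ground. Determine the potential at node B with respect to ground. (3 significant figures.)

V_B ≈ 0.817 mV

The second stage (R3 + R4 = 28.07 Ω) loads node A in parallel with R2.
R2 ‖ (R3+R4) = 1.867 Ω.
So V_A = 11.1 × 0.08200 = 0.9102 mV.
Then the unloaded second divider: V_B = V_A × R4/(R3+R4) = 0.9102 × 0.8978 = 0.8172 mV.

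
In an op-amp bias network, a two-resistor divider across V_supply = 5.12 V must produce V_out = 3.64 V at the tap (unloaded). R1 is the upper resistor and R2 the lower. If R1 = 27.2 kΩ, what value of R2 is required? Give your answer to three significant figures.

R2 ≈ 66.9 kΩ

Required fraction k = V_out/V_supply = 0.7109.
Rearranging, R2 = R1·k/(1−k) = 27.2 × 2.459 = 66.90 kΩ.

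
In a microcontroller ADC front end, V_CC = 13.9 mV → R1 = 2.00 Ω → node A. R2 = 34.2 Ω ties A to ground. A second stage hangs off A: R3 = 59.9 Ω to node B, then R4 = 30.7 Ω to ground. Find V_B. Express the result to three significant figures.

V_B ≈ 4.36 mV

Node A sees R2 in parallel with the series input of stage 2, R3 + R4 = 90.60 Ω.
Effective lower resistance at A: R2 ‖ 90.60 = 24.83 Ω.
V_A = 13.9 × 24.83/(2.00 + 24.83) = 12.86 mV.
Then the unloaded second divider: V_B = V_A × R4/(R3+R4) = 12.86 × 0.3389 = 4.359 mV.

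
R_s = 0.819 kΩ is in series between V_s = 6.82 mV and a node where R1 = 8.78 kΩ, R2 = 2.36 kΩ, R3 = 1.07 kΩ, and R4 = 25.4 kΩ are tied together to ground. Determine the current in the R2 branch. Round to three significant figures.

Equivalent of the parallel group: R_p = 0.6616 kΩ.
V_A = 6.82 × 0.6616/1.481 = 3.047 mV.
I(R2) = V_A / R2 = 3.047/2.36 = 1.291 µA.

I ≈ 1.29 µA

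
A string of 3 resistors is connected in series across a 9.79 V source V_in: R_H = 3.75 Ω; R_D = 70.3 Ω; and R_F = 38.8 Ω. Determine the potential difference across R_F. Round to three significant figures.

V ≈ 3.37 V

Series total: ΣR = 3.75 + 70.3 + 38.8 = 112.8 Ω.
V = V_in · R/ΣR = 9.79 × 0.3438 = 3.366 V.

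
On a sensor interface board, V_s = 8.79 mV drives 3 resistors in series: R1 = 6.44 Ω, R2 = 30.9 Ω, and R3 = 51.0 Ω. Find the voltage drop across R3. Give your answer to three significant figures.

Total series resistance ΣR = 6.44 + 30.9 + 51.0 = 88.34 Ω.
Voltage divider: V = V_s · (51.00 / 88.34) = 8.79 × 0.5773 = 5.075 mV.

V ≈ 5.07 mV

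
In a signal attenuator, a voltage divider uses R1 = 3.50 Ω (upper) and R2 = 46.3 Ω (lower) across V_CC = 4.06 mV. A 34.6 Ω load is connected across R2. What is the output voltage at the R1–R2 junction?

V_out ≈ 3.45 mV

R2 ‖ R_L = (46.3 × 34.6)/(46.3 + 34.6) = 19.80 Ω.
Voltage divider with the loaded lower leg: V_out = 4.06 × 19.80/(3.50 + 19.80) = 4.06 × 0.8498 = 3.450 mV.
(Unloaded it would be 3.77 mV; the load pulls it down.)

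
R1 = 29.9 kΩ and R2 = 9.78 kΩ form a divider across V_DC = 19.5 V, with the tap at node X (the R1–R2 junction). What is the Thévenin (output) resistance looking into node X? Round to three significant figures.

With V_DC suppressed (replaced by a short), R_th = R1 ‖ R2 = (29.90 × 9.78)/(29.90 + 9.78) = 7.370 kΩ.

R_th ≈ 7.37 kΩ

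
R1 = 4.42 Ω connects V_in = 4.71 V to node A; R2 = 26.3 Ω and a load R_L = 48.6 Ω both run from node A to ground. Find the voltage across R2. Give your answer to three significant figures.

The load sits in parallel with R2, giving an effective lower resistance R2' = R2·R_L/(R2+R_L) = 17.07 Ω.
Voltage divider with the loaded lower leg: V_out = 4.71 × 17.07/(4.42 + 17.07) = 4.71 × 0.7943 = 3.741 V.

V_out ≈ 3.74 V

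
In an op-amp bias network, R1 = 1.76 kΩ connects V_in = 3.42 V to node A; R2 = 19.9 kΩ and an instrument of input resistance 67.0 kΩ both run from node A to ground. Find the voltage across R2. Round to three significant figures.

The load sits in parallel with R2, giving an effective lower resistance R2' = R2·R_L/(R2+R_L) = 15.34 kΩ.
Voltage divider with the loaded lower leg: V_out = 3.42 × 15.34/(1.76 + 15.34) = 3.42 × 0.8971 = 3.068 V.

V_out ≈ 3.07 V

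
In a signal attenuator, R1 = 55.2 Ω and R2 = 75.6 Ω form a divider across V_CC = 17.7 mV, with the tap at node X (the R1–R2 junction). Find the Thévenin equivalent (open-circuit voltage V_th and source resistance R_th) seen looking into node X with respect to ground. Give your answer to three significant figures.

Open-circuit (no load on X): V_th = V_CC · R2/(R1 + R2) = 17.7 × 75.6/(55.20 + 75.6) = 10.23 mV.
With V_CC suppressed (replaced by a short), R_th = R1 ‖ R2 = (55.20 × 75.6)/(55.20 + 75.6) = 31.90 Ω.

V_th ≈ 10.2 mV, R_th ≈ 31.9 Ω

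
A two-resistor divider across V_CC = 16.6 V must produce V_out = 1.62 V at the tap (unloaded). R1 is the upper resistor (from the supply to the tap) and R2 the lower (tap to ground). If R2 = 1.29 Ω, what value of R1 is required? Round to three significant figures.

V_out/V_CC = R2/(R1+R2) = 0.09759.
So R1 = R2 · (V_CC/V_out − 1) = 1.29 × (16.6/1.62 − 1) = 1.29 × 9.247 = 11.93 Ω.

R1 ≈ 11.9 Ω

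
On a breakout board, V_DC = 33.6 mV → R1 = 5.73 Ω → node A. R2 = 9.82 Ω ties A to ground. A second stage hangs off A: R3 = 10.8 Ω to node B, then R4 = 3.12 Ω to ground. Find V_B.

Node A sees R2 in parallel with the series input of stage 2, R3 + R4 = 13.92 Ω.
Effective lower resistance at A: R2 ‖ 13.92 = 5.758 Ω.
First divider: V_A = V_DC · 5.758/(5.73 + 5.758) = 16.84 mV.
Then the unloaded second divider: V_B = V_A × R4/(R3+R4) = 16.84 × 0.2241 = 3.775 mV.

V_B ≈ 3.77 mV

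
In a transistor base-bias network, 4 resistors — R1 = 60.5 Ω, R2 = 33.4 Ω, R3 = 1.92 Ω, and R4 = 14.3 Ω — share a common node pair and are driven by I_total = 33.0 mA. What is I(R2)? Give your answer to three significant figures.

I ≈ 1.55 mA

ΣG = 1/60.5 + 1/33.4 + 1/1.92 + 1/14.3 = 0.6372.
Current divider: I(R2) = I_total · G_k/ΣG = 33.0 × (0.02994/0.6372) = 33.0 × 0.04698 = 1.550 mA.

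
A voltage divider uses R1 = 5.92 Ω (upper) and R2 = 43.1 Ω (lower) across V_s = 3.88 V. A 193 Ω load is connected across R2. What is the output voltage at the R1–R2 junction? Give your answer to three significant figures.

R2 ‖ R_L = (43.1 × 193)/(43.1 + 193) = 35.23 Ω.
Then V_out = V_s · R2'/(R1 + R2') = 3.88 × 35.23/41.15 = 3.322 V.
(Unloaded it would be 3.41 V; the load pulls it down.)

V_out ≈ 3.32 V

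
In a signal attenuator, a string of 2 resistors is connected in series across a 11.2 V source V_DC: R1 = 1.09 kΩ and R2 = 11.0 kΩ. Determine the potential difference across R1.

V ≈ 1.01 V

Series total: ΣR = 1.09 + 11.0 = 12.09 kΩ.
Voltage divider: V = V_DC · (1.090 / 12.09) = 11.2 × 0.09016 = 1.010 V.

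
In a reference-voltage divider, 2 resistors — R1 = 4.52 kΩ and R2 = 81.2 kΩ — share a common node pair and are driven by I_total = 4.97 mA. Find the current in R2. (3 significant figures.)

I ≈ 0.262 mA

Two-branch current divider: I_k = I_total · R_other/(R_1 + R_2).
I(R2) = 4.97 × 4.52/(4.52 + 81.2) = 4.97 × 0.05273 = 0.2621 mA.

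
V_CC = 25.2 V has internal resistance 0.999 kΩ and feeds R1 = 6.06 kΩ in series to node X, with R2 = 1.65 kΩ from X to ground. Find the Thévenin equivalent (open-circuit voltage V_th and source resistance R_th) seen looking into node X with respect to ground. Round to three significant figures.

V_th ≈ 4.77 V, R_th ≈ 1.34 kΩ

R1' = 0.999 + 6.06 = 7.059 kΩ (source resistance + R1).
Open-circuit (no load on X): V_th = V_CC · R2/(R1' + R2) = 25.2 × 1.65/(7.059 + 1.65) = 4.774 V.
Looking into X with the source shorted: R_th = R1'·R2/(R1'+R2) = 7.059 × 1.65/8.709 = 1.337 kΩ.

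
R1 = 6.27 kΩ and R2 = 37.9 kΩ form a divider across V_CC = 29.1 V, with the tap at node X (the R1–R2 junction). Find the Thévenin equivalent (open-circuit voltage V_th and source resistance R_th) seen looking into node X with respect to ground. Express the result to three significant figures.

Open-circuit (no load on X): V_th = V_CC · R2/(R1 + R2) = 29.1 × 37.9/(6.270 + 37.9) = 24.97 V.
Looking into X with the source shorted: R_th = R1·R2/(R1+R2) = 6.270 × 37.9/44.17 = 5.380 kΩ.

V_th ≈ 25.0 V, R_th ≈ 5.38 kΩ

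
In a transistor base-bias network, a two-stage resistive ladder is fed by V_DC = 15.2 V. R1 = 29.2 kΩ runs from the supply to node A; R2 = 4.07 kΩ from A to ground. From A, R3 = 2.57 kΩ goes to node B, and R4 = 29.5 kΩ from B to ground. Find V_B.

V_B ≈ 1.54 V

The second stage (R3 + R4 = 32.07 kΩ) loads node A in parallel with R2.
R2 ‖ (R3+R4) = 3.612 kΩ.
First divider: V_A = V_DC · 3.612/(29.2 + 3.612) = 1.673 V.
Stage 2 is unloaded, so V_B = V_A · R4/(R3+R4) = 1.673 × 29.5/32.07 = 1.539 V.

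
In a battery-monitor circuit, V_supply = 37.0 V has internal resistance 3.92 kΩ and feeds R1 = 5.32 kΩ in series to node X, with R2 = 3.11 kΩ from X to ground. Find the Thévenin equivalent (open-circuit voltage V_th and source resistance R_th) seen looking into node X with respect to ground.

V_th ≈ 9.32 V, R_th ≈ 2.33 kΩ

R1' = 3.92 + 5.32 = 9.240 kΩ (source resistance + R1).
V_th is the unloaded tap voltage: V_supply · R2/(R1'+R2) = 37.0 × 0.2518 = 9.317 V.
Zeroing V_supply shorts the top of R1' to ground, so R_th = R1' ‖ R2 = 2.327 kΩ.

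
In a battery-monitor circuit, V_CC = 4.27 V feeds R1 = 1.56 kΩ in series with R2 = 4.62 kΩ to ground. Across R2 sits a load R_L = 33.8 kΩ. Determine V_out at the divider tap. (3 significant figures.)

V_out ≈ 3.09 V

The load sits in parallel with R2, giving an effective lower resistance R2' = R2·R_L/(R2+R_L) = 4.064 kΩ.
Then V_out = V_CC · R2'/(R1 + R2') = 4.27 × 4.064/5.624 = 3.086 V.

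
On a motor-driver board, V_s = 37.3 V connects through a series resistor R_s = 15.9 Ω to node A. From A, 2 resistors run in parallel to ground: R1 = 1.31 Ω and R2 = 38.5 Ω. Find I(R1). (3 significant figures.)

Parallel bank: R_p = 1/(1/1.31 + 1/38.5) = 1.267 Ω.
V_A = 37.3 × 1.267/17.17 = 2.753 V.
I(R1) = V_A / R1 = 2.753/1.31 = 2.101 A.
(Check via current divider: I_total = 2.173 A; share G_k/ΣG = 0.9671 → same result.)

I ≈ 2.10 A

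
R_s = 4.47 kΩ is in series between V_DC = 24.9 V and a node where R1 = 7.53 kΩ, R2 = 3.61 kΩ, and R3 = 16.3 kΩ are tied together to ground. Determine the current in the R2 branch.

Combine the parallel branches: R_p = (1/7.53 + 1/3.61 + 1/16.3)⁻¹ = 2.122 kΩ.
V_A by voltage divider: V_A = 24.9 × 2.122/(4.47 + 2.122) = 8.017 V.
I(R2) = V_A / R2 = 8.017/3.61 = 2.221 mA.

I ≈ 2.22 mA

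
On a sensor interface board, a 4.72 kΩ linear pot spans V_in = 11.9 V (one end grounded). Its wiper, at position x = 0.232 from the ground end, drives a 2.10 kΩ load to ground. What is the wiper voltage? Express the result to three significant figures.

The pot divides into 3.625 kΩ above the wiper and 1.095 kΩ below.
Lower segment in parallel with the load: 1.095 ‖ 2.10 = 0.7197 kΩ.
V_out = 11.9 × 0.7197/(3.625 + 0.7197) = 1.971 V.
(Unloaded: V_out = x·V_in = 2.76 V.)

V_out ≈ 1.97 V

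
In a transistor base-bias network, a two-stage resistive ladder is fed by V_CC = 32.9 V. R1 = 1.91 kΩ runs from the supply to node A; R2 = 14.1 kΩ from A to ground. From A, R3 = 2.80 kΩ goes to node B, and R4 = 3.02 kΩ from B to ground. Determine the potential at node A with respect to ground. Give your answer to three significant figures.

V_A ≈ 22.5 V

Node A sees R2 in parallel with the series input of stage 2, R3 + R4 = 5.820 kΩ.
R2 ‖ (R3+R4) = 4.120 kΩ.
V_A = 32.9 × 4.120/(1.91 + 4.120) = 22.48 V.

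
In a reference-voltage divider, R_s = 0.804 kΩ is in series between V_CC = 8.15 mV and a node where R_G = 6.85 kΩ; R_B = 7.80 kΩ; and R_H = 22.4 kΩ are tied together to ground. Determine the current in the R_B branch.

Parallel bank: R_p = 1/(1/6.85 + 1/7.80 + 1/22.4) = 3.136 kΩ.
V_A = 8.15 × 3.136/3.940 = 6.487 mV.
I(R_B) = V_A / R_B = 6.487/7.80 = 0.8317 µA.
(Check via current divider: I_total = 2.068 µA; share G_k/ΣG = 0.4021 → same result.)

I ≈ 0.832 µA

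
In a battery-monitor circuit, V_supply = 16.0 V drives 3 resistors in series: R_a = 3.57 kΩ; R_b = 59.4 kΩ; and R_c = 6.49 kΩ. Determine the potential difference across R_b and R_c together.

V ≈ 15.2 V

Total series resistance ΣR = 3.57 + 59.4 + 6.49 = 69.46 kΩ.
R_{R_b..R_c} = 59.4 + 6.49 = 65.89 kΩ.
Voltage divider: V = V_supply · (65.89 / 69.46) = 16.0 × 0.9486 = 15.18 V.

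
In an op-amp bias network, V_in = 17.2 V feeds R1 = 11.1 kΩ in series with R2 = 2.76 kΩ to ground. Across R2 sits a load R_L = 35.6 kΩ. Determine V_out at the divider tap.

V_out ≈ 3.22 V

The load sits in parallel with R2, giving an effective lower resistance R2' = R2·R_L/(R2+R_L) = 2.561 kΩ.
Voltage divider with the loaded lower leg: V_out = 17.2 × 2.561/(11.1 + 2.561) = 17.2 × 0.1875 = 3.225 V.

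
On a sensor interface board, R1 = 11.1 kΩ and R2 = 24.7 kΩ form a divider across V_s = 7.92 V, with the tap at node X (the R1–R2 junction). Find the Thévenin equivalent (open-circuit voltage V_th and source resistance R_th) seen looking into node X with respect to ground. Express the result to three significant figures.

V_th ≈ 5.46 V, R_th ≈ 7.66 kΩ

Open-circuit (no load on X): V_th = V_s · R2/(R1 + R2) = 7.92 × 24.7/(11.10 + 24.7) = 5.464 V.
With V_s suppressed (replaced by a short), R_th = R1 ‖ R2 = (11.10 × 24.7)/(11.10 + 24.7) = 7.658 kΩ.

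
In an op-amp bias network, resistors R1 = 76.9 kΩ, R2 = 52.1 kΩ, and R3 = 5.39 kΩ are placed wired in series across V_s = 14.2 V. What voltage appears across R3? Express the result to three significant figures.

V ≈ 0.570 V

ΣR = 76.9 + 52.1 + 5.39 = 134.4 kΩ.
Voltage divider: V = V_s · (5.390 / 134.4) = 14.2 × 0.04011 = 0.5695 V.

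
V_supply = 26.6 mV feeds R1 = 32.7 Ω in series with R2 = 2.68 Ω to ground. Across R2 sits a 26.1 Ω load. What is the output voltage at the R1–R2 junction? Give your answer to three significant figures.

V_out ≈ 1.84 mV

R2 ‖ R_L = (2.68 × 26.1)/(2.68 + 26.1) = 2.430 Ω.
Now apply the divider: V_out = 26.6 × 0.06918 = 1.840 mV.
(Unloaded it would be 2.01 mV; the load pulls it down.)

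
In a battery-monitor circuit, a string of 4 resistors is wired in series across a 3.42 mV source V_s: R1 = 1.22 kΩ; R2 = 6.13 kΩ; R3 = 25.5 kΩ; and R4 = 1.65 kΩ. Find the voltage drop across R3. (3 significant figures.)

ΣR = 1.22 + 6.13 + 25.5 + 1.65 = 34.50 kΩ.
V = V_s · R/ΣR = 3.42 × 0.7391 = 2.528 mV.

V ≈ 2.53 mV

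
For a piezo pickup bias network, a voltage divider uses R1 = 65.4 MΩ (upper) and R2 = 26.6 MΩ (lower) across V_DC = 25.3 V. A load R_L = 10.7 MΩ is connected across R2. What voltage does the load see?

First combine the lower leg with the load: R2 ‖ R_L = 7.631 MΩ.
Voltage divider with the loaded lower leg: V_out = 25.3 × 7.631/(65.4 + 7.631) = 25.3 × 0.1045 = 2.643 V.
(Unloaded it would be 7.32 V; the load pulls it down.)

V_out ≈ 2.64 V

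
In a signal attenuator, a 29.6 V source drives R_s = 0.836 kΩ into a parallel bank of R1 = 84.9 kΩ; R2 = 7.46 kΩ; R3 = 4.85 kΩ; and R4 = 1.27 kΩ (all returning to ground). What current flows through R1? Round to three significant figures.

I ≈ 0.179 mA

Equivalent of the parallel group: R_p = 0.8776 kΩ.
V_A = 29.6 × 0.8776/1.714 = 15.16 V.
Branch current I = V_A/R1 = 15.16/84.9 = 0.1786 mA.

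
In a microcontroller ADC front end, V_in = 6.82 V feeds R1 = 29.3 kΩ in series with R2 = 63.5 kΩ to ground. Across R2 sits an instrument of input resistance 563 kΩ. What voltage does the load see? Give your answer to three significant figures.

V_out ≈ 4.51 V

The load sits in parallel with R2, giving an effective lower resistance R2' = R2·R_L/(R2+R_L) = 57.06 kΩ.
Then V_out = V_in · R2'/(R1 + R2') = 6.82 × 57.06/86.36 = 4.506 V.
(Unloaded it would be 4.67 V; the load pulls it down.)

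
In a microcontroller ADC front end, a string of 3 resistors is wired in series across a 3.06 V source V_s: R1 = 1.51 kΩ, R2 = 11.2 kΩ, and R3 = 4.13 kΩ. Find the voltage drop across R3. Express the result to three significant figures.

Series total: ΣR = 1.51 + 11.2 + 4.13 = 16.84 kΩ.
V = V_s · R/ΣR = 3.06 × 0.2452 = 0.7505 V.

V ≈ 0.750 V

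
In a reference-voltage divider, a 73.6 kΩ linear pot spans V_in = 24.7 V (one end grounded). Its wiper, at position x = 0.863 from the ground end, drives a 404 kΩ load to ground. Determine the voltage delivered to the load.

Split the track: R_lower = x·R_p = 63.52 kΩ, R_upper = (1−x)·R_p = 10.08 kΩ.
R_L loads the lower segment: effective lower R = 54.89 kΩ.
Loaded-divider output: V_out = 24.7 × 0.8448 = 20.87 V.

V_out ≈ 20.9 V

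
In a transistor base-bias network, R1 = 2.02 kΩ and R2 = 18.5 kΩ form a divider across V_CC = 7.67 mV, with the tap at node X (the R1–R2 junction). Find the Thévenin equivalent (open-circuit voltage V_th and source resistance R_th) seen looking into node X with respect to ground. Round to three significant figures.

V_th ≈ 6.91 mV, R_th ≈ 1.82 kΩ

With X open, the divider is unloaded: V_th = 7.67 × 18.5/20.52 = 6.915 mV.
Looking into X with the source shorted: R_th = R1·R2/(R1+R2) = 2.020 × 18.5/20.52 = 1.821 kΩ.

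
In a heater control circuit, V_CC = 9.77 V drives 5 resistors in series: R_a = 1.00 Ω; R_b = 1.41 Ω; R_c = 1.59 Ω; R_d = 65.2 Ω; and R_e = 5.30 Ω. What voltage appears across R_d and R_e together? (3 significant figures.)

Total series resistance ΣR = 1.00 + 1.41 + 1.59 + 65.2 + 5.30 = 74.50 Ω.
R_{R_d..R_e} = 65.2 + 5.30 = 70.50 Ω.
V = V_CC · R/ΣR = 9.77 × 0.9463 = 9.245 V.

V ≈ 9.25 V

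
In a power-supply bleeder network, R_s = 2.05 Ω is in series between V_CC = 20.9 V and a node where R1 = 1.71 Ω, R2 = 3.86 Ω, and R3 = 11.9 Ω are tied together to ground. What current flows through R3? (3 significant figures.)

I ≈ 0.605 A

Equivalent of the parallel group: R_p = 1.078 Ω.
V_A = 20.9 × 1.078/3.128 = 7.201 V.
I(R3) = V_A / R3 = 7.201/11.9 = 0.6052 A.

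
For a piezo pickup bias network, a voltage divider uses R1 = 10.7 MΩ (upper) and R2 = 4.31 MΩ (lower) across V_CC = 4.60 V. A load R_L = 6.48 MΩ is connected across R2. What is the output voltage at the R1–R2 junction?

The load sits in parallel with R2, giving an effective lower resistance R2' = R2·R_L/(R2+R_L) = 2.588 MΩ.
Now apply the divider: V_out = 4.60 × 0.1948 = 0.8960 V.

V_out ≈ 0.896 V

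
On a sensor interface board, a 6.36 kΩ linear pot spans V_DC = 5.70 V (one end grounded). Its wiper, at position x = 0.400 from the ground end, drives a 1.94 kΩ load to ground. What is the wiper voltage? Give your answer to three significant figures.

V_out ≈ 1.28 V

The pot divides into 3.816 kΩ above the wiper and 2.544 kΩ below.
Lower segment in parallel with the load: 2.544 ‖ 1.94 = 1.101 kΩ.
Then V_out = V_DC · 1.101/(3.816 + 1.101) = 1.276 V.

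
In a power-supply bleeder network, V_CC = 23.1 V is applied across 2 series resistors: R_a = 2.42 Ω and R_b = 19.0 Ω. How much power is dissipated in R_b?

ΣR = 21.42 Ω → I = 23.1/21.42 = 1.078 A.
P = I²R = 1.163 × 19.0 = 22.10 W.

P ≈ 22.1 W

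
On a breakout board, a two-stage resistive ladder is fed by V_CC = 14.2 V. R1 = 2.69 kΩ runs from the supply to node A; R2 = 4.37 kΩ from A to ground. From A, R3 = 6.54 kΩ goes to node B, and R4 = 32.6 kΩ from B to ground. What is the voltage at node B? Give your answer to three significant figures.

Looking into the second stage from A: R3 + R4 = 39.14 kΩ appears in parallel with R2.
Effective lower resistance at A: R2 ‖ 39.14 = 3.931 kΩ.
So V_A = 14.2 × 0.5937 = 8.431 V.
Stage 2 is unloaded, so V_B = V_A · R4/(R3+R4) = 8.431 × 32.6/39.14 = 7.022 V.

V_B ≈ 7.02 V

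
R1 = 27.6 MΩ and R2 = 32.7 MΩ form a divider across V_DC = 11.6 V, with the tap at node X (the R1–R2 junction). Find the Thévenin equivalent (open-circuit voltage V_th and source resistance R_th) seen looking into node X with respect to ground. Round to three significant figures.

Open-circuit (no load on X): V_th = V_DC · R2/(R1 + R2) = 11.6 × 32.7/(27.60 + 32.7) = 6.291 V.
Zeroing V_DC shorts the top of R1 to ground, so R_th = R1 ‖ R2 = 14.97 MΩ.

V_th ≈ 6.29 V, R_th ≈ 15.0 MΩ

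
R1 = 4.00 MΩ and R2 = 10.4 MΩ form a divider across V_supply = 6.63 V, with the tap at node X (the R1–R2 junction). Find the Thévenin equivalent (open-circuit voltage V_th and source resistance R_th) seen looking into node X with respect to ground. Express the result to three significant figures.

V_th is the unloaded tap voltage: V_supply · R2/(R1+R2) = 6.63 × 0.7222 = 4.788 V.
Zeroing V_supply shorts the top of R1 to ground, so R_th = R1 ‖ R2 = 2.889 MΩ.

V_th ≈ 4.79 V, R_th ≈ 2.89 MΩ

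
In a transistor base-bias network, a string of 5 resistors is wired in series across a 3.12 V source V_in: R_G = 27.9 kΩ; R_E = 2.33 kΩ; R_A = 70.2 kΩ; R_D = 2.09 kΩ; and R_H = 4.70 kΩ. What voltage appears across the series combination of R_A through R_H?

ΣR = 27.9 + 2.33 + 70.2 + 2.09 + 4.70 = 107.2 kΩ.
R_{R_A..R_H} = 70.2 + 2.09 + 4.70 = 76.99 kΩ.
By the voltage-divider rule, V = 3.12 × 76.99/107.2 = 2.240 V.

V ≈ 2.24 V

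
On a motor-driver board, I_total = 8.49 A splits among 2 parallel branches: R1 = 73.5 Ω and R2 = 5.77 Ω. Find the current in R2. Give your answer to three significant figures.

I ≈ 7.87 A

For two parallel branches, I_k = I_total · (other R)/(sum of R).
I(R2) = 8.49 × 73.5/(73.5 + 5.77) = 8.49 × 0.9272 = 7.872 A.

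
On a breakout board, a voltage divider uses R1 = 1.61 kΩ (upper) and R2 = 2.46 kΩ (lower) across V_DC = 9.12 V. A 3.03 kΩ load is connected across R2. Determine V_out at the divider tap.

The load sits in parallel with R2, giving an effective lower resistance R2' = R2·R_L/(R2+R_L) = 1.358 kΩ.
Now apply the divider: V_out = 9.12 × 0.4575 = 4.172 V.

V_out ≈ 4.17 V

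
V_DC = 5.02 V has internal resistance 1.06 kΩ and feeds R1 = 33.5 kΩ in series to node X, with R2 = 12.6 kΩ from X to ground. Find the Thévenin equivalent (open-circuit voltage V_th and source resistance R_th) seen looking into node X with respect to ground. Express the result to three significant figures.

R1' = 1.06 + 33.5 = 34.56 kΩ (source resistance + R1).
With X open, the divider is unloaded: V_th = 5.02 × 12.6/47.16 = 1.341 V.
Zeroing V_DC shorts the top of R1' to ground, so R_th = R1' ‖ R2 = 9.234 kΩ.

V_th ≈ 1.34 V, R_th ≈ 9.23 kΩ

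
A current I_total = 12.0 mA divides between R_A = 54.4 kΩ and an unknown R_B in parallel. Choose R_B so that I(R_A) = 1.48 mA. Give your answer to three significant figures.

R_B ≈ 7.65 kΩ

The fraction through R_A equals R_B/(R_A+R_B).
With f = 0.1233, R_B = R_A · f/(1−f) = 54.4 × 0.1407 = 7.653 kΩ.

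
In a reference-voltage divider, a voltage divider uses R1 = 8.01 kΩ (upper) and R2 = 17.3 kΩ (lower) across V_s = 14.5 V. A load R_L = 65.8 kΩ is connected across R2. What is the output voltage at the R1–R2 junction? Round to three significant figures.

The load sits in parallel with R2, giving an effective lower resistance R2' = R2·R_L/(R2+R_L) = 13.70 kΩ.
Then V_out = V_s · R2'/(R1 + R2') = 14.5 × 13.70/21.71 = 9.150 V.
(Unloaded it would be 9.91 V; the load pulls it down.)

V_out ≈ 9.15 V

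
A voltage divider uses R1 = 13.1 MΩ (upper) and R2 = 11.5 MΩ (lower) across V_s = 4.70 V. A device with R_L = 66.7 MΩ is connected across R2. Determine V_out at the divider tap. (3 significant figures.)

First combine the lower leg with the load: R2 ‖ R_L = 9.809 MΩ.
Then V_out = V_s · R2'/(R1 + R2') = 4.70 × 9.809/22.91 = 2.012 V.

V_out ≈ 2.01 V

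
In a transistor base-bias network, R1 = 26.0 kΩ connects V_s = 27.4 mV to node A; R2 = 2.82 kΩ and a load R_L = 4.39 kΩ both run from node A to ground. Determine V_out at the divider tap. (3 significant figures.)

V_out ≈ 1.70 mV

R2 ‖ R_L = (2.82 × 4.39)/(2.82 + 4.39) = 1.717 kΩ.
Then V_out = V_s · R2'/(R1 + R2') = 27.4 × 1.717/27.72 = 1.697 mV.
(Unloaded it would be 2.68 mV; the load pulls it down.)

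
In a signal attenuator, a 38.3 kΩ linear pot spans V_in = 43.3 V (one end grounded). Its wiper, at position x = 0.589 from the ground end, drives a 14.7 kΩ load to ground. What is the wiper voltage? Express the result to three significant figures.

Split the track: R_lower = x·R_p = 22.56 kΩ, R_upper = (1−x)·R_p = 15.74 kΩ.
(x·R_p) ‖ R_L = 8.900 kΩ.
Loaded-divider output: V_out = 43.3 × 0.3612 = 15.64 V.
(Unloaded: V_out = x·V_in = 25.5 V.)

V_out ≈ 15.6 V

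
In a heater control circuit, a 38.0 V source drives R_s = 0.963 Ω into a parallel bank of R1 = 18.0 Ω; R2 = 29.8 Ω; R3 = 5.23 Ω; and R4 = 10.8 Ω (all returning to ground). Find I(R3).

I ≈ 5.35 A

Combine the parallel branches: R_p = (1/18.0 + 1/29.8 + 1/5.23 + 1/10.8)⁻¹ = 2.682 Ω.
V_A by voltage divider: V_A = 38.0 × 2.682/(0.963 + 2.682) = 27.96 V.
Branch current I = V_A/R3 = 27.96/5.23 = 5.346 A.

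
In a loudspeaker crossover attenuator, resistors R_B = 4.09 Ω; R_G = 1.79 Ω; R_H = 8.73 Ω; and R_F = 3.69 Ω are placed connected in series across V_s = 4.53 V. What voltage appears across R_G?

V ≈ 0.443 V

ΣR = 4.09 + 1.79 + 8.73 + 3.69 = 18.30 Ω.
V = V_s · R/ΣR = 4.53 × 0.09781 = 0.4431 V.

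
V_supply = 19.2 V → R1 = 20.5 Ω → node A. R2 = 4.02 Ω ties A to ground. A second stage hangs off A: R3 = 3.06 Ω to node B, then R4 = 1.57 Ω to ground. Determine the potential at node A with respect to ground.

The second stage (R3 + R4 = 4.630 Ω) loads node A in parallel with R2.
Effective lower resistance at A: R2 ‖ 4.630 = 2.152 Ω.
First divider: V_A = V_supply · 2.152/(20.5 + 2.152) = 1.824 V.

V_A ≈ 1.82 V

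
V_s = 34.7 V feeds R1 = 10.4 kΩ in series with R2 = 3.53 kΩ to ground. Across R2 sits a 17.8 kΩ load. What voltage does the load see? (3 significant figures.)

The load sits in parallel with R2, giving an effective lower resistance R2' = R2·R_L/(R2+R_L) = 2.946 kΩ.
Now apply the divider: V_out = 34.7 × 0.2207 = 7.659 V.

V_out ≈ 7.66 V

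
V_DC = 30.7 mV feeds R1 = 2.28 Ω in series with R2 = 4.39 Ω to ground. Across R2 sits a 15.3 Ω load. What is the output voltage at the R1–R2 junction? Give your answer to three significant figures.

The load sits in parallel with R2, giving an effective lower resistance R2' = R2·R_L/(R2+R_L) = 3.411 Ω.
Then V_out = V_DC · R2'/(R1 + R2') = 30.7 × 3.411/5.691 = 18.40 mV.
(Unloaded it would be 20.2 mV; the load pulls it down.)

V_out ≈ 18.4 mV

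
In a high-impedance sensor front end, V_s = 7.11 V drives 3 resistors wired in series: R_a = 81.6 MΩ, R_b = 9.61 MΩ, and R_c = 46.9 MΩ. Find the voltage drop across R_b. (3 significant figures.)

Series total: ΣR = 81.6 + 9.61 + 46.9 = 138.1 MΩ.
V = V_s · R/ΣR = 7.11 × 0.06958 = 0.4947 V.

V ≈ 0.495 V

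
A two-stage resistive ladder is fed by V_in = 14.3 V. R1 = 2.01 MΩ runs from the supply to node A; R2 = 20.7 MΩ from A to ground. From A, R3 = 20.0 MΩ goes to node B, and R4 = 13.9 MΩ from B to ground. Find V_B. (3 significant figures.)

V_B ≈ 5.07 V

The second stage (R3 + R4 = 33.90 MΩ) loads node A in parallel with R2.
R2 ‖ (R3+R4) = 12.85 MΩ.
V_A = 14.3 × 12.85/(2.01 + 12.85) = 12.37 V.
V_B = V_A × 0.4100 = 5.070 V.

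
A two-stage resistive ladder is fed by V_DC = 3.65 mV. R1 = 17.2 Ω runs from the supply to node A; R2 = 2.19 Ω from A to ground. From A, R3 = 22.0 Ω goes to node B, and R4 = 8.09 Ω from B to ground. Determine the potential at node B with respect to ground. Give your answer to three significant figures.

Node A sees R2 in parallel with the series input of stage 2, R3 + R4 = 30.09 Ω.
Effective lower resistance at A: R2 ‖ 30.09 = 2.041 Ω.
First divider: V_A = V_DC · 2.041/(17.2 + 2.041) = 0.3872 mV.
Stage 2 is unloaded, so V_B = V_A · R4/(R3+R4) = 0.3872 × 8.09/30.09 = 0.1041 mV.

V_B ≈ 0.104 mV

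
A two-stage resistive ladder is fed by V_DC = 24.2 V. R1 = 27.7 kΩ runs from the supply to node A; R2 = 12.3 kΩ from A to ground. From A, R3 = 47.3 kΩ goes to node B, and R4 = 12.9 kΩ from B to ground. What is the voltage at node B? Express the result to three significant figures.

V_B ≈ 1.40 V

The second stage (R3 + R4 = 60.20 kΩ) loads node A in parallel with R2.
Effective lower resistance at A: R2 ‖ 60.20 = 10.21 kΩ.
V_A = 24.2 × 10.21/(27.7 + 10.21) = 6.519 V.
Stage 2 is unloaded, so V_B = V_A · R4/(R3+R4) = 6.519 × 12.9/60.20 = 1.397 V.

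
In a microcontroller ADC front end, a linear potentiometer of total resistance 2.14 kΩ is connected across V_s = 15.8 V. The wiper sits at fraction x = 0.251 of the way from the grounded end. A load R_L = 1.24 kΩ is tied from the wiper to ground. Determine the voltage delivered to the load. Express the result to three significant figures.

V_out ≈ 2.99 V

Split the track: R_lower = x·R_p = 0.5371 kΩ, R_upper = (1−x)·R_p = 1.603 kΩ.
(x·R_p) ‖ R_L = 0.3748 kΩ.
V_out = 15.8 × 0.3748/(1.603 + 0.3748) = 2.994 V.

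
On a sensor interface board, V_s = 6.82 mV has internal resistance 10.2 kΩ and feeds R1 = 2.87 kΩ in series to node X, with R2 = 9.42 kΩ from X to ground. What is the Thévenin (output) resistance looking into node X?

R1' = 10.2 + 2.87 = 13.07 kΩ (source resistance + R1).
Zeroing V_s shorts the top of R1' to ground, so R_th = R1' ‖ R2 = 5.474 kΩ.

R_th ≈ 5.47 kΩ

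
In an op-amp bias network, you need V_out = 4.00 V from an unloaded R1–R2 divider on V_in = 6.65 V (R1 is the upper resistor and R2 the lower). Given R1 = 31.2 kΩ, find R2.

Required fraction k = V_out/V_in = 0.6015.
R2 = R1 · 0.6015/(1 − 0.6015) = 47.09 kΩ.

R2 ≈ 47.1 kΩ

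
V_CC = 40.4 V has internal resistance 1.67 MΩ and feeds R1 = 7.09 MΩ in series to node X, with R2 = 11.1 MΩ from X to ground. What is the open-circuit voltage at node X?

R1' = 1.67 + 7.09 = 8.760 MΩ (source resistance + R1).
Open-circuit (no load on X): V_th = V_CC · R2/(R1' + R2) = 40.4 × 11.1/(8.760 + 11.1) = 22.58 V.

V_th ≈ 22.6 V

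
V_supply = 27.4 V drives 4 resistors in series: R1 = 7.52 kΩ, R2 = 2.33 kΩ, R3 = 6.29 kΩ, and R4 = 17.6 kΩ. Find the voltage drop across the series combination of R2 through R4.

Total series resistance ΣR = 7.52 + 2.33 + 6.29 + 17.6 = 33.74 kΩ.
R_{R2..R4} = 2.33 + 6.29 + 17.6 = 26.22 kΩ.
Voltage divider: V = V_supply · (26.22 / 33.74) = 27.4 × 0.7771 = 21.29 V.

V ≈ 21.3 V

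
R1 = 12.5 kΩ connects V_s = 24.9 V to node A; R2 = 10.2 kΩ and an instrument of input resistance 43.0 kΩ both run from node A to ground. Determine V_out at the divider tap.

V_out ≈ 9.90 V

The load sits in parallel with R2, giving an effective lower resistance R2' = R2·R_L/(R2+R_L) = 8.244 kΩ.
Voltage divider with the loaded lower leg: V_out = 24.9 × 8.244/(12.5 + 8.244) = 24.9 × 0.3974 = 9.896 V.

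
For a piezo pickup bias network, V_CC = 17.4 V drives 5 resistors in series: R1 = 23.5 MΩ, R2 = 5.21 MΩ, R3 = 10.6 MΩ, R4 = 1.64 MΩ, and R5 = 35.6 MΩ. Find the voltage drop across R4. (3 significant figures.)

Total series resistance ΣR = 23.5 + 5.21 + 10.6 + 1.64 + 35.6 = 76.55 MΩ.
Voltage divider: V = V_CC · (1.640 / 76.55) = 17.4 × 0.02142 = 0.3728 V.

V ≈ 0.373 V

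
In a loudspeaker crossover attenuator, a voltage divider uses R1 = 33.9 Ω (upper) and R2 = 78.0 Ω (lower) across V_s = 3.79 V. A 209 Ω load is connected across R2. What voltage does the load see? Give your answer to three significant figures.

R2 ‖ R_L = (78.0 × 209)/(78.0 + 209) = 56.80 Ω.
Now apply the divider: V_out = 3.79 × 0.6262 = 2.373 V.
(Unloaded it would be 2.64 V; the load pulls it down.)

V_out ≈ 2.37 V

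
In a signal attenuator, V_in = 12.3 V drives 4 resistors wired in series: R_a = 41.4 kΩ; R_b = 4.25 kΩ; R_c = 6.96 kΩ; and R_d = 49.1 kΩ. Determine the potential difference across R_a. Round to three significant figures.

ΣR = 41.4 + 4.25 + 6.96 + 49.1 = 101.7 kΩ.
Voltage divider: V = V_in · (41.40 / 101.7) = 12.3 × 0.4070 = 5.007 V.

V ≈ 5.01 V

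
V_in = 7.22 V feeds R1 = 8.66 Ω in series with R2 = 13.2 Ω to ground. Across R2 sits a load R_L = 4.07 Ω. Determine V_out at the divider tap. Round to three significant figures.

V_out ≈ 1.91 V

The load sits in parallel with R2, giving an effective lower resistance R2' = R2·R_L/(R2+R_L) = 3.111 Ω.
Then V_out = V_in · R2'/(R1 + R2') = 7.22 × 3.111/11.77 = 1.908 V.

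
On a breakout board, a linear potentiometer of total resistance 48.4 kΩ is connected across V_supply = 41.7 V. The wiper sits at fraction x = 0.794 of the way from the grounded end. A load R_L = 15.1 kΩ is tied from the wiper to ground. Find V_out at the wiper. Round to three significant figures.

V_out ≈ 21.7 V

Split the track: R_lower = x·R_p = 38.43 kΩ, R_upper = (1−x)·R_p = 9.970 kΩ.
R_L loads the lower segment: effective lower R = 10.84 kΩ.
Loaded-divider output: V_out = 41.7 × 0.5209 = 21.72 V.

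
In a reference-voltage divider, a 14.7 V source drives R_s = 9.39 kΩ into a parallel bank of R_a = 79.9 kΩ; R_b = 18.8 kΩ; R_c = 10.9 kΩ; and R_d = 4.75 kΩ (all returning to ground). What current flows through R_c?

I ≈ 0.303 mA

Equivalent of the parallel group: R_p = 2.718 kΩ.
Node voltage V_A = V_in · R_p/(R_s + R_p) = 14.7 × 0.2245 = 3.299 V.
Branch current I = V_A/R_c = 3.299/10.9 = 0.3027 mA.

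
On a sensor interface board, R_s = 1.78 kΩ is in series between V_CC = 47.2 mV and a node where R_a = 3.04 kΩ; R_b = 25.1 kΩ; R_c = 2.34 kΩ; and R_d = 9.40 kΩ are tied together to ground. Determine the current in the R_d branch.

Parallel bank: R_p = 1/(1/3.04 + 1/25.1 + 1/2.34 + 1/9.40) = 1.108 kΩ.
Node voltage V_A = V_CC · R_p/(R_s + R_p) = 47.2 × 0.3837 = 18.11 mV.
Branch current I = V_A/R_d = 18.11/9.40 = 1.926 µA.
(Check via current divider: I_total = 16.34 µA; share G_k/ΣG = 0.1179 → same result.)

I ≈ 1.93 µA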